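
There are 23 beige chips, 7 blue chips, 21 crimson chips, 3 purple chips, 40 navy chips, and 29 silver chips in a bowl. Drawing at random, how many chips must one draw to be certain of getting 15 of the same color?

67

In the worst case we take at most 14 of each color, but all 7 blue and all 3 purple (fewer than 14), giving 14 + 7 + 14 + 3 + 14 + 14 = 66.
One more chip then forces some color to 15, so 66 + 1 = 67.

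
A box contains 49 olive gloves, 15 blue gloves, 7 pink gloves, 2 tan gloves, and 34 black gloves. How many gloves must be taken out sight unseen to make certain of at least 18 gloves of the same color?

In the worst case we take at most 17 of each color, but all 15 blue, all 7 pink, and all 2 tan (fewer than 17), giving 17 + 15 + 7 + 2 + 17 = 58.
One more glove then forces some color to 18, so 58 + 1 = 59.

59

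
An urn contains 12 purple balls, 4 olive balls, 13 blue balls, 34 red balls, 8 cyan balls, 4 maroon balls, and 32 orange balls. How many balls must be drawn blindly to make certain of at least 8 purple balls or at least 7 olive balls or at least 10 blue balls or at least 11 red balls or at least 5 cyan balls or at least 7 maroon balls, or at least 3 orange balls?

The worst case stops just short of every target: 7 purple, all 4 olive, 9 blue, 10 red, 4 cyan, all 4 maroon, 2 orange — 7 + 4 + 9 + 10 + 4 + 4 + 2 = 40 balls.
One more ball must push some color to its target, so 40 + 1 = 41.

41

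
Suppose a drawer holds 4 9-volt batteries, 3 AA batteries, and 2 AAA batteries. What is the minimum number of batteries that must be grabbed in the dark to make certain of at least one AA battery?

To avoid AA batteries as long as possible, exhaust the other 2 types first.
The worst case draws every non-AA battery first: 4 + 2 = 6.
The next draw is then forced to be AA, giving 6 + 1 = 7.

7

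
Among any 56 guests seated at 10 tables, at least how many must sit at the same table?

The 56 guests fall into 10 tables.
If each of the 10 tables held at most 5, the total would be at most 10 × 5 = 50 < 56, a contradiction.
So at least one holds ⌈56/10⌉ = 6.

6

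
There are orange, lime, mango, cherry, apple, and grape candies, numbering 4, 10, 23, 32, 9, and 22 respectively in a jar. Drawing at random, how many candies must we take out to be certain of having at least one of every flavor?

The hardest flavor to obtain is orange: we could draw every other candy first — 100 − 4 = 96 candies — without a single orange one.
The next draw must be orange, so 96 + 1 = 97.

97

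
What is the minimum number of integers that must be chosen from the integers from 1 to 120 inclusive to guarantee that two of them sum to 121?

61

Partition {1, …, 120} into 60 pairs: {1,120}, {2,119}, …, {60,61}.
Choosing 60 integers — say the integers 1 through 60 — takes one from each pair and avoids the property.
Choosing 61 forces two into the same pair by pigeonhole, and those sum to 121. So 61.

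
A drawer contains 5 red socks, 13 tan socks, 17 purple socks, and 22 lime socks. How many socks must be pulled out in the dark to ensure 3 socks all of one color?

9

The worst case takes 2 socks of each color without reaching 3 of any: 4 × 2 = 8.
The next sock must bring some color to 3, so 8 + 1 = 9.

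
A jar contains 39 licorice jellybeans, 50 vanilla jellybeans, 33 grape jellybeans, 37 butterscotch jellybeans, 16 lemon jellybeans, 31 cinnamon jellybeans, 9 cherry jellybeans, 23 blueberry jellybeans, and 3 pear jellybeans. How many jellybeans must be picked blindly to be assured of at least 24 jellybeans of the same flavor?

167

In the worst case we take at most 23 of each flavor, but all 16 lemon, all 9 cherry, and all 3 pear (fewer than 23), giving 23 + 23 + 23 + 23 + 16 + 23 + 9 + 23 + 3 = 166.
One more jellybean then forces some flavor to 24, so 166 + 1 = 167.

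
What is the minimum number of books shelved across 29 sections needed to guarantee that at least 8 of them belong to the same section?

204

There are 29 sections acting as pigeonholes.
With 29 × 7 = 203 books we could place exactly 7 in each, with no class reaching 8.
One more forces some class to hold 8, so 203 + 1 = 204.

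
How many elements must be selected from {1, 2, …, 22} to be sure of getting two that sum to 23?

Partition {1, …, 22} into 11 pairs: {1,22}, {2,21}, …, {11,12}.
Choosing 11 integers — say the integers 1 through 11 — takes one from each pair and avoids the property.
Choosing 12 forces two into the same pair by pigeonhole, and those sum to 23. So 12.

12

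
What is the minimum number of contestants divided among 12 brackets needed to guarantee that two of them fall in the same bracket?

There are 12 brackets acting as pigeonholes.
With 12 contestants we could place one in each, avoiding any repeat.
One more forces some class to hold 2, so 12 + 1 = 13.

13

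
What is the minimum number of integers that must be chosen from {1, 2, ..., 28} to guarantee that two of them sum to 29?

Partition {1, …, 28} into 14 pairs: {1,28}, {2,27}, …, {14,15}.
Choosing 14 integers — say the integers 1 through 14 — takes one from each pair and avoids the property.
Choosing 15 forces two into the same pair by pigeonhole, and those sum to 29. So 15.

15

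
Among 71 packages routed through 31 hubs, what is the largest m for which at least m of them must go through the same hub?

3

The 71 packages fall into 31 hubs.
If each of the 31 hubs held at most 2, the total would be at most 31 × 2 = 62 < 71, a contradiction.
So at least one holds ⌈71/31⌉ = 3.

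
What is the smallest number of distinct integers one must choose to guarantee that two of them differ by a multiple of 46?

47

Two integers differ by a multiple of 46 exactly when they share a remainder mod 46.
There are 46 residue classes mod 46, so 46 integers can all lie in distinct classes.
One more integer must repeat a residue, giving a difference divisible by 46. So n = 46 + 1 = 47.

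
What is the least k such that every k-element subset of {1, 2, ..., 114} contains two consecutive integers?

Partition {1, …, 114} into 57 pairs: {1,2}, {3,4}, …, {113,114}.
Choosing 57 integers — say the 57 even numbers 2, 4, …, 114 — takes one from each pair and avoids the property.
Choosing 58 forces two into the same pair by pigeonhole, and those are consecutive. So 58.

58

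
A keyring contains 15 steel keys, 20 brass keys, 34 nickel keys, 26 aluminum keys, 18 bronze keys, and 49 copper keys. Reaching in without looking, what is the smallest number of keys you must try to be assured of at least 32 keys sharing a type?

Treat the 6 types as pigeonholes.
In the worst case we take at most 31 of each type, but all 15 steel, all 20 brass, all 26 aluminum, and all 18 bronze (fewer than 31), giving 15 + 20 + 31 + 26 + 18 + 31 = 141.
One more key then forces some type to 32, so 141 + 1 = 142.

142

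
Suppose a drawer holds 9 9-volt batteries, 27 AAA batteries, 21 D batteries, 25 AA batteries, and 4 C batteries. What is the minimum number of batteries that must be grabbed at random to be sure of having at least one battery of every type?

83

The hardest type to obtain is C: we could draw every other battery first — 86 − 4 = 82 batteries — without a single C one.
The next draw must be C, so 82 + 1 = 83.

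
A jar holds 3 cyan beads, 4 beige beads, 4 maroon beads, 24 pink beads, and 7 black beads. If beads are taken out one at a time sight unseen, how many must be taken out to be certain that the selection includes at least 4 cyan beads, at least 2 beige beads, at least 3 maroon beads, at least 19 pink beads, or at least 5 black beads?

The worst case stops just short of every target: 3 cyan, 1 beige, 2 maroon, 18 pink, 4 black — 3 + 1 + 2 + 18 + 4 = 28 beads.
One more bead must push some color to its target, so 28 + 1 = 29.

29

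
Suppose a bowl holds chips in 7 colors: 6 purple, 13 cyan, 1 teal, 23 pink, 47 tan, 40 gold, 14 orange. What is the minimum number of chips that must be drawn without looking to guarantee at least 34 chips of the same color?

In the worst case we take at most 33 of each color, but all 6 purple, all 13 cyan, all 1 teal, all 23 pink, and all 14 orange (fewer than 33), giving 6 + 13 + 1 + 23 + 33 + 33 + 14 = 123.
One more chip then forces some color to 34, so 123 + 1 = 124.

124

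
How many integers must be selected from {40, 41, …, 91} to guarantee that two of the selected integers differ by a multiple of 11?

Group the integers by remainder mod 11; there are 11 residue classes, each nonempty in this range.
Choosing one from each class (11 integers) avoids any shared remainder.
One more choice must repeat a class, so two differ by a multiple of 11. Hence 11 + 1 = 12.

12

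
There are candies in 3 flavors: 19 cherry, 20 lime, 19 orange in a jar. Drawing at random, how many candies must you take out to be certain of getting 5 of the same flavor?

13

Treat the 3 flavors as pigeonholes.
The worst case takes 4 candies of each flavor without reaching 5 of any: 3 × 4 = 12.
The next candy must bring some flavor to 5, so 12 + 1 = 13.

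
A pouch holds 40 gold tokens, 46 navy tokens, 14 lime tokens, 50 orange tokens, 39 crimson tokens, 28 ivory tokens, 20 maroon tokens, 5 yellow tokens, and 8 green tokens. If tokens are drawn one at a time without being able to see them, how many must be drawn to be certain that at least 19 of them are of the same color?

In the worst case we take at most 18 of each color, but all 14 lime, all 5 yellow, and all 8 green (fewer than 18), giving 18 + 18 + 14 + 18 + 18 + 18 + 18 + 5 + 8 = 135.
One more token then forces some color to 19, so 135 + 1 = 136.

136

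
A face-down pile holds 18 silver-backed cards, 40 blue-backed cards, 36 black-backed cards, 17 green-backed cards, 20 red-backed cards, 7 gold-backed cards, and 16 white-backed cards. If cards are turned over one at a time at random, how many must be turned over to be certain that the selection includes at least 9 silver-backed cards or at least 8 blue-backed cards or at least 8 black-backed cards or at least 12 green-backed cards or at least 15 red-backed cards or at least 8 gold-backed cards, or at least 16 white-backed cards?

70

The worst case stops just short of every target: 8 silver-backed, 7 blue-backed, 7 black-backed, 11 green-backed, 14 red-backed, 7 gold-backed, 15 white-backed — 8 + 7 + 7 + 11 + 14 + 7 + 15 = 69 cards.
One more card must push some back color to its target, so 69 + 1 = 70.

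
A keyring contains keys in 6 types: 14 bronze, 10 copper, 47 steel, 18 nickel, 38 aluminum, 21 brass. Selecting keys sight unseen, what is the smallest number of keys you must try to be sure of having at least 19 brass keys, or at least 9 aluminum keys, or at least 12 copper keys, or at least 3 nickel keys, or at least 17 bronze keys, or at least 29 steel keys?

The worst case stops just short of every target: all 14 bronze, all 10 copper, 28 steel, 2 nickel, 8 aluminum, 18 brass — 14 + 10 + 28 + 2 + 8 + 18 = 80 keys.
One more key must push some type to its target, so 80 + 1 = 81.

81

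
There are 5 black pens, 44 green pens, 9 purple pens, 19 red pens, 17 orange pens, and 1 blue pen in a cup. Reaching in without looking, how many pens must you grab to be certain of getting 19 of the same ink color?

69

In the worst case we take at most 18 of each ink color, but all 5 black, all 9 purple, all 17 orange, and all 1 blue (fewer than 18), giving 5 + 18 + 9 + 18 + 17 + 1 = 68.
One more pen then forces some ink color to 19, so 68 + 1 = 69.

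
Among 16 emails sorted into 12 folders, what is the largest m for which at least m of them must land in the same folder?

2

The 16 emails fall into 12 folders.
If each of the 12 folders held at most 1, the total would be at most 12 × 1 = 12 < 16, a contradiction.
So at least one holds ⌈16/12⌉ = 2.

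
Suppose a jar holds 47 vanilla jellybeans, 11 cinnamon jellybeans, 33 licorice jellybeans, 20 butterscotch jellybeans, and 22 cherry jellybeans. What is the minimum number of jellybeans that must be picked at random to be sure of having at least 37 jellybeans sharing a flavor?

123

In the worst case we take at most 36 of each flavor, but all 11 cinnamon, all 33 licorice, all 20 butterscotch, and all 22 cherry (fewer than 36), giving 36 + 11 + 33 + 20 + 22 = 122.
One more jellybean then forces some flavor to 37, so 122 + 1 = 123.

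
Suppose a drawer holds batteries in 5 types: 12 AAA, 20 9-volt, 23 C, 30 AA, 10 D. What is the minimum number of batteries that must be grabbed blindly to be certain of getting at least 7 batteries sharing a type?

Treat the 5 types as pigeonholes.
The worst case takes 6 batteries of each type without reaching 7 of any: 5 × 6 = 30.
The next battery must bring some type to 7, so 30 + 1 = 31.

31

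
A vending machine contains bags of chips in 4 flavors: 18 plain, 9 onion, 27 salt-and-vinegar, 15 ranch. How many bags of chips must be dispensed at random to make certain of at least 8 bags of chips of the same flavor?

29

The worst case takes 7 bags of chips of each flavor without reaching 8 of any: 4 × 7 = 28.
The next bag of chips must bring some flavor to 8, so 28 + 1 = 29.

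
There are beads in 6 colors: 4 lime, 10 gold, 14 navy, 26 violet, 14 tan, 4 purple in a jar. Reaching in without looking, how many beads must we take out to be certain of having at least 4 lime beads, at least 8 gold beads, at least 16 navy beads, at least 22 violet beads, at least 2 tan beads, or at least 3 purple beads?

49

The worst case stops just short of every target: 3 lime, 7 gold, all 14 navy, 21 violet, 1 tan, 2 purple — 3 + 7 + 14 + 21 + 1 + 2 = 48 beads.
One more bead must push some color to its target, so 48 + 1 = 49.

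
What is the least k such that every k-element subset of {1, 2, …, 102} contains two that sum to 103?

52

Partition {1, …, 102} into 51 pairs: {1,102}, {2,101}, …, {51,52}.
Choosing 51 integers — say the integers 1 through 51 — takes one from each pair and avoids the property.
Choosing 52 forces two into the same pair by pigeonhole, and those sum to 103. So 52.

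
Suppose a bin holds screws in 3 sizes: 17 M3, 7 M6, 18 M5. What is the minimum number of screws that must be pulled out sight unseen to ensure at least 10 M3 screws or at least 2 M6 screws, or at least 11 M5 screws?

The worst case stops just short of every target: 9 M3, 1 M6, 10 M5 — 9 + 1 + 10 = 20 screws.
One more screw must push some size to its target, so 20 + 1 = 21.

21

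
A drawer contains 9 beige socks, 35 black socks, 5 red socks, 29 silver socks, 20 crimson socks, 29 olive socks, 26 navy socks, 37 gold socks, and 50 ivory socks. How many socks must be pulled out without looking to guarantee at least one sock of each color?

The hardest color to obtain is red: we could draw every other sock first — 240 − 5 = 235 socks — without a single red one.
The next draw must be red, so 235 + 1 = 236.

236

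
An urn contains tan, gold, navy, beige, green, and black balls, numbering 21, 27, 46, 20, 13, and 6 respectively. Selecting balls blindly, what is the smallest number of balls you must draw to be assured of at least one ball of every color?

The hardest color to obtain is black: we could draw every other ball first — 133 − 6 = 127 balls — without a single black one.
The next draw must be black, so 127 + 1 = 128.

128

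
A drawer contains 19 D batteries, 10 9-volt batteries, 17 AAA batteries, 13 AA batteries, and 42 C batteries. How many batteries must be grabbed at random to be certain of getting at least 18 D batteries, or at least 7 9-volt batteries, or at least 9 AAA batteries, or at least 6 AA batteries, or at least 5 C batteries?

41

The worst case stops just short of every target: 17 D, 6 9-volt, 8 AAA, 5 AA, 4 C — 17 + 6 + 8 + 5 + 4 = 40 batteries.
One more battery must push some type to its target, so 40 + 1 = 41.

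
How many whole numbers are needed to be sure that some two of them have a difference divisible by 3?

4

Use the pigeonhole principle on residue classes: two integers differ by a multiple of 3 exactly when they share a remainder mod 3.
There are 3 residue classes mod 3, so 3 integers can all lie in distinct classes.
One more integer must repeat a residue, giving a difference divisible by 3. So n = 3 + 1 = 4.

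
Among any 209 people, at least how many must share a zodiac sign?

18

The 209 people fall into 12 zodiac signs.
If each of the 12 zodiac signs held at most 17, the total would be at most 12 × 17 = 204 < 209, a contradiction.
So at least one holds ⌈209/12⌉ = 18.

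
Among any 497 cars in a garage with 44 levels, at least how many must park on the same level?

12

The 497 cars fall into 44 levels.
If each of the 44 levels held at most 11, the total would be at most 44 × 11 = 484 < 497, a contradiction.
So at least one holds ⌈497/44⌉ = 12.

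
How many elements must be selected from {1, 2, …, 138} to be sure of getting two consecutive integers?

70

Partition {1, …, 138} into 69 pairs: {1,2}, {3,4}, …, {137,138}.
Choosing 69 integers — say the 69 even numbers 2, 4, …, 138 — takes one from each pair and avoids the property.
Choosing 70 forces two into the same pair by pigeonhole, and those are consecutive. So 70.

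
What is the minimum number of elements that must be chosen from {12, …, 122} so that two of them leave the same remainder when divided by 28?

Use the pigeonhole principle on residue classes: group the integers by remainder mod 28; there are 28 residue classes, each nonempty in this range.
Choosing one from each class (28 integers) avoids any shared remainder.
One more choice must repeat a class, so two differ by a multiple of 28. Hence 28 + 1 = 29.

29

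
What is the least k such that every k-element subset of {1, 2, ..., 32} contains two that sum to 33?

Partition {1, …, 32} into 16 pairs: {1,32}, {2,31}, …, {16,17}.
Choosing 16 integers — say the integers 1 through 16 — takes one from each pair and avoids the property.
Choosing 17 forces two into the same pair by pigeonhole, and those sum to 33. So 17.

17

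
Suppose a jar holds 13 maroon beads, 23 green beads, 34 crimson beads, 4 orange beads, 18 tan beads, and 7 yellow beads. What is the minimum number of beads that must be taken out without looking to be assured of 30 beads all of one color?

In the worst case we take at most 29 of each color, but all 13 maroon, all 23 green, all 4 orange, all 18 tan, and all 7 yellow (fewer than 29), giving 13 + 23 + 29 + 4 + 18 + 7 = 94.
One more bead then forces some color to 30, so 94 + 1 = 95.

95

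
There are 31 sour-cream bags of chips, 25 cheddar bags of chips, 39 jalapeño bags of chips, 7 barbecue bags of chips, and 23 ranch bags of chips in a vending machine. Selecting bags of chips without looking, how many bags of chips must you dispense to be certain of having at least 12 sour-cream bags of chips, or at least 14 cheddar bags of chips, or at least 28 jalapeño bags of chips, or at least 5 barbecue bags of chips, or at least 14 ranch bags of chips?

Each of the 5 flavors has its own threshold; avoid all of them simultaneously.
The worst case stops just short of every target: 11 sour-cream, 13 cheddar, 27 jalapeño, 4 barbecue, 13 ranch — 11 + 13 + 27 + 4 + 13 = 68 bags of chips.
One more bag of chips must push some flavor to its target, so 68 + 1 = 69.

69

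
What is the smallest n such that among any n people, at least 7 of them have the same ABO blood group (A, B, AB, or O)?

25

There are 4 ABO blood groups acting as pigeonholes.
With 4 × 6 = 24 people we could place exactly 6 in each, with no class reaching 7.
One more forces some class to hold 7, so 24 + 1 = 25.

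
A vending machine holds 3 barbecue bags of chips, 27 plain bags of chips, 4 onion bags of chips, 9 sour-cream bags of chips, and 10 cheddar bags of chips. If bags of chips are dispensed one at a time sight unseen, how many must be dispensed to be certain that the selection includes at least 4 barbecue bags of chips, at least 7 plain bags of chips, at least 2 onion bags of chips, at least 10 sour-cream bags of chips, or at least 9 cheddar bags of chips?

Each of the 5 flavors has its own threshold; avoid all of them simultaneously.
The worst case stops just short of every target: 3 barbecue, 6 plain, 1 onion, 9 sour-cream, 8 cheddar — 3 + 6 + 1 + 9 + 8 = 27 bags of chips.
One more bag of chips must push some flavor to its target, so 27 + 1 = 28.

28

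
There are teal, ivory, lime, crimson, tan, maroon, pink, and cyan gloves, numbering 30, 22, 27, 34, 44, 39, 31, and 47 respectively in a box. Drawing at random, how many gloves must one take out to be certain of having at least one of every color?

253

The hardest color to obtain is ivory: we could draw every other glove first — 274 − 22 = 252 gloves — without a single ivory one.
The next draw must be ivory, so 252 + 1 = 253.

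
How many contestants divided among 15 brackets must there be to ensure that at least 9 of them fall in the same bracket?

There are 15 brackets acting as pigeonholes.
With 15 × 8 = 120 contestants we could place exactly 8 in each, with no class reaching 9.
One more forces some class to hold 9, so 120 + 1 = 121.

121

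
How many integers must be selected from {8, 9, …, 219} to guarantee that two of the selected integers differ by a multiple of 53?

Group the integers by remainder mod 53; there are 53 residue classes, each nonempty in this range.
Choosing one from each class (53 integers) avoids any shared remainder.
One more choice must repeat a class, so two differ by a multiple of 53. Hence 53 + 1 = 54.

54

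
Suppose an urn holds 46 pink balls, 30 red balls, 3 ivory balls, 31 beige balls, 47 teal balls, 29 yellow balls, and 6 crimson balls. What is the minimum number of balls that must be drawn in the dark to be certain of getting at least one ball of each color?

The hardest color to obtain is ivory: we could draw every other ball first — 192 − 3 = 189 balls — without a single ivory one.
The next draw must be ivory, so 189 + 1 = 190.

190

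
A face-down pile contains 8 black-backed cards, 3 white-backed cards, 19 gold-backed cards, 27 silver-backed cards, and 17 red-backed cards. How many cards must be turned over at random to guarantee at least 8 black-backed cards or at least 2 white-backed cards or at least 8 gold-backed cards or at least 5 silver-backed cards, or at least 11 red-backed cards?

The worst case stops just short of every target: 7 black-backed, 1 white-backed, 7 gold-backed, 4 silver-backed, 10 red-backed — 7 + 1 + 7 + 4 + 10 = 29 cards.
One more card must push some back color to its target, so 29 + 1 = 30.

30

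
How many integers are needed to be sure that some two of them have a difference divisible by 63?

Use the pigeonhole principle on residue classes: two integers differ by a multiple of 63 exactly when they share a remainder mod 63.
There are 63 residue classes mod 63, so 63 integers can all lie in distinct classes.
One more integer must repeat a residue, giving a difference divisible by 63. So n = 63 + 1 = 64.

64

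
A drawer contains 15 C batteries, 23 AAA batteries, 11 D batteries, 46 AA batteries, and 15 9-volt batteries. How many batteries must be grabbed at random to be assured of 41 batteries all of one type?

105

In the worst case we take at most 40 of each type, but all 15 C, all 23 AAA, all 11 D, and all 15 9-volt (fewer than 40), giving 15 + 23 + 11 + 40 + 15 = 104.
One more battery then forces some type to 41, so 104 + 1 = 105.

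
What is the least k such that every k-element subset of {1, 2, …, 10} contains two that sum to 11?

6

Partition {1, …, 10} into 5 pairs: {1,10}, {2,9}, …, {5,6}.
Choosing 5 integers — say the integers 1 through 5 — takes one from each pair and avoids the property.
Choosing 6 forces two into the same pair by pigeonhole, and those sum to 11. So 6.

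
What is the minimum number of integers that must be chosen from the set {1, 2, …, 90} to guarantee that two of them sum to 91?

Partition {1, …, 90} into 45 pairs: {1,90}, {2,89}, …, {45,46}.
Choosing 45 integers — say the integers 1 through 45 — takes one from each pair and avoids the property.
Choosing 46 forces two into the same pair by pigeonhole, and those sum to 91. So 46.

46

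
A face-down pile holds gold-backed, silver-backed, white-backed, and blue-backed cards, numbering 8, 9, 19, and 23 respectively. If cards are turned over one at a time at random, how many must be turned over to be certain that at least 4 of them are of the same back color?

Treat the 4 back colors as pigeonholes.
The worst case takes 3 cards of each back color without reaching 4 of any: 4 × 3 = 12.
The next card must bring some back color to 4, so 12 + 1 = 13.

13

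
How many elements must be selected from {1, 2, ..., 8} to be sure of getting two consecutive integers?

Partition {1, …, 8} into 4 pairs: {1,2}, {3,4}, …, {7,8}.
Choosing 4 integers — say the 4 even numbers 2, 4, …, 8 — takes one from each pair and avoids the property.
Choosing 5 forces two into the same pair by pigeonhole, and those are consecutive. So 5.

5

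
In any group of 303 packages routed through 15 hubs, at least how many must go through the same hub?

The 303 packages fall into 15 hubs.
If each of the 15 hubs held at most 20, the total would be at most 15 × 20 = 300 < 303, a contradiction.
So at least one holds ⌈303/15⌉ = 21.

21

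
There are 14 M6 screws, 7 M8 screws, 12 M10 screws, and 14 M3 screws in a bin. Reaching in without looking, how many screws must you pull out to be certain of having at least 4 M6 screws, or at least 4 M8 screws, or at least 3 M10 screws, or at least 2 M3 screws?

Each of the 4 sizes has its own threshold; avoid all of them simultaneously.
The worst case stops just short of every target: 3 M6, 3 M8, 2 M10, 1 M3 — 3 + 3 + 2 + 1 = 9 screws.
One more screw must push some size to its target, so 9 + 1 = 10.

10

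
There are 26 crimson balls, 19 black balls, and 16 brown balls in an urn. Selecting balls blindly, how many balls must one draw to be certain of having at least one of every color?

46

The hardest color to obtain is brown: we could draw every other ball first — 61 − 16 = 45 balls — without a single brown one.
The next draw must be brown, so 45 + 1 = 46.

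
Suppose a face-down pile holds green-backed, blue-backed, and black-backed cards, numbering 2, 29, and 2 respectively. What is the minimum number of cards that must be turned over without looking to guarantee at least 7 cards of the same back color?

Treat the 3 back colors as pigeonholes.
In the worst case we take at most 6 of each back color, but all 2 green-backed and all 2 black-backed (fewer than 6), giving 2 + 6 + 2 = 10.
One more card then forces some back color to 7, so 10 + 1 = 11.

11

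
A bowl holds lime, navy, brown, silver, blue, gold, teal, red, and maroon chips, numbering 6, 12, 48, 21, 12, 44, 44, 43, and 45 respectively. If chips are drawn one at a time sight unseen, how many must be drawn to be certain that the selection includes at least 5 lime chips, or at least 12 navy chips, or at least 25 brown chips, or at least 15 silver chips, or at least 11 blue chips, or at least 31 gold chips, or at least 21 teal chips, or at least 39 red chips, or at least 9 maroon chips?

160

The worst case stops just short of every target: 4 lime, 11 navy, 24 brown, 14 silver, 10 blue, 30 gold, 20 teal, 38 red, 8 maroon — 4 + 11 + 24 + 14 + 10 + 30 + 20 + 38 + 8 = 159 chips.
One more chip must push some color to its target, so 159 + 1 = 160.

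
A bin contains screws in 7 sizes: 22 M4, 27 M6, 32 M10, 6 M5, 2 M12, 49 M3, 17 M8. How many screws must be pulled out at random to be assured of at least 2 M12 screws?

155

The worst case draws every non-M12 screw first: 22 + 27 + 32 + 6 + 49 + 17 = 153.
The next 2 draws are then forced to be M12, giving 153 + 2 = 155.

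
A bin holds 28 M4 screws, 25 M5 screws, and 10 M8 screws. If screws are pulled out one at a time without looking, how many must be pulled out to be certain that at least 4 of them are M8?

The worst case draws every non-M8 screw first: 28 + 25 = 53.
The next 4 draws are then forced to be M8, giving 53 + 4 = 57.

57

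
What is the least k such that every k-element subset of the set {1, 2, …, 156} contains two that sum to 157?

Partition {1, …, 156} into 78 pairs: {1,156}, {2,155}, …, {78,79}.
Choosing 78 integers — say the integers 1 through 78 — takes one from each pair and avoids the property.
Choosing 79 forces two into the same pair by pigeonhole, and those sum to 157. So 79.

79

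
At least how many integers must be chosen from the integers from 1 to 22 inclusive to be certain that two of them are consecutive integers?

Partition {1, …, 22} into 11 pairs: {1,2}, {3,4}, …, {21,22}.
Choosing 11 integers — say the 11 even numbers 2, 4, …, 22 — takes one from each pair and avoids the property.
Choosing 12 forces two into the same pair by pigeonhole, and those are consecutive. So 12.

12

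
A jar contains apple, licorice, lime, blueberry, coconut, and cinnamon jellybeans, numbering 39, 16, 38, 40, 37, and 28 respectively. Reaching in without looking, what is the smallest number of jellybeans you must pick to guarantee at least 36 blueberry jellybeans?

194

To avoid blueberry jellybeans as long as possible, exhaust the other 5 flavors first.
The worst case draws every non-blueberry jellybean first: 39 + 16 + 38 + 37 + 28 = 158.
The next 36 draws are then forced to be blueberry, giving 158 + 36 = 194.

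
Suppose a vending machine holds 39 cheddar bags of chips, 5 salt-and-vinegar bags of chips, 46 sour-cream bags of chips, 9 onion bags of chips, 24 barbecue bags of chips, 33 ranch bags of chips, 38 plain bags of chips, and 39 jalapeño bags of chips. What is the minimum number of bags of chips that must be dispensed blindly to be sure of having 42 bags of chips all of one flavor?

In the worst case we take at most 41 of each flavor, but all 39 cheddar, all 5 salt-and-vinegar, all 9 onion, all 24 barbecue, all 33 ranch, all 38 plain, and all 39 jalapeño (fewer than 41), giving 39 + 5 + 41 + 9 + 24 + 33 + 38 + 39 = 228.
One more bag of chips then forces some flavor to 42, so 228 + 1 = 229.

229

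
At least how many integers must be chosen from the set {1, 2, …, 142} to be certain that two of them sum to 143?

Partition {1, …, 142} into 71 pairs: {1,142}, {2,141}, …, {71,72}.
Choosing 71 integers — say the integers 1 through 71 — takes one from each pair and avoids the property.
Choosing 72 forces two into the same pair by pigeonhole, and those sum to 143. So 72.

72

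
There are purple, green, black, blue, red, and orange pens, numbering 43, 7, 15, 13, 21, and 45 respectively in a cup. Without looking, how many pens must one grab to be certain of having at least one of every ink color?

The hardest ink color to obtain is green: we could draw every other pen first — 144 − 7 = 137 pens — without a single green one.
The next draw must be green, so 137 + 1 = 138.

138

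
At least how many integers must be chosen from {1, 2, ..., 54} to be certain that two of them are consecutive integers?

28

Partition {1, …, 54} into 27 pairs: {1,2}, {3,4}, …, {53,54}.
Choosing 27 integers — say the 27 even numbers 2, 4, …, 54 — takes one from each pair and avoids the property.
Choosing 28 forces two into the same pair by pigeonhole, and those are consecutive. So 28.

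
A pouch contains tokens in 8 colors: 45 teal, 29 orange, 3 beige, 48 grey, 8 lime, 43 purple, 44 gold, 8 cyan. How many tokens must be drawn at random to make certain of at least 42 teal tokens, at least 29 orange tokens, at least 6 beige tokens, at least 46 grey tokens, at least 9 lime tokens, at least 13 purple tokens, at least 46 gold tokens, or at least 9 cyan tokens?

The worst case stops just short of every target: 41 teal, 28 orange, all 3 beige, 45 grey, 8 lime, 12 purple, all 44 gold, 8 cyan — 41 + 28 + 3 + 45 + 8 + 12 + 44 + 8 = 189 tokens.
One more token must push some color to its target, so 189 + 1 = 190.

190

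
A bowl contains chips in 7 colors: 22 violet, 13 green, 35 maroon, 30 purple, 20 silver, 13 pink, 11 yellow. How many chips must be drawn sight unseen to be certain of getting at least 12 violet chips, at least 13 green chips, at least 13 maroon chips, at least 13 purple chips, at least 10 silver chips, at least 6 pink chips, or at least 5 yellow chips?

The worst case stops just short of every target: 11 violet, 12 green, 12 maroon, 12 purple, 9 silver, 5 pink, 4 yellow — 11 + 12 + 12 + 12 + 9 + 5 + 4 = 65 chips.
One more chip must push some color to its target, so 65 + 1 = 66.

66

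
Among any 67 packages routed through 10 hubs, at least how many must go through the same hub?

The 67 packages fall into 10 hubs.
If each of the 10 hubs held at most 6, the total would be at most 10 × 6 = 60 < 67, a contradiction.
So at least one holds ⌈67/10⌉ = 7.

7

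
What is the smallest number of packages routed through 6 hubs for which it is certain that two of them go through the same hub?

7

There are 6 hubs acting as pigeonholes.
With 6 packages we could place one in each, avoiding any repeat.
One more forces some class to hold 2, so 6 + 1 = 7.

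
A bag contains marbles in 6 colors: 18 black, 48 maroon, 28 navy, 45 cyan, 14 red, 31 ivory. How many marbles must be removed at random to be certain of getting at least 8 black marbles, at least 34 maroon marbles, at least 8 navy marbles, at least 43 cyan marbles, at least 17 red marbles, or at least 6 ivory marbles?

The worst case stops just short of every target: 7 black, 33 maroon, 7 navy, 42 cyan, all 14 red, 5 ivory — 7 + 33 + 7 + 42 + 14 + 5 = 108 marbles.
One more marble must push some color to its target, so 108 + 1 = 109.

109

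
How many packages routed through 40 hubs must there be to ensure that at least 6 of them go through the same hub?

There are 40 hubs acting as pigeonholes.
With 40 × 5 = 200 packages we could place exactly 5 in each, with no class reaching 6.
One more forces some class to hold 6, so 200 + 1 = 201.

201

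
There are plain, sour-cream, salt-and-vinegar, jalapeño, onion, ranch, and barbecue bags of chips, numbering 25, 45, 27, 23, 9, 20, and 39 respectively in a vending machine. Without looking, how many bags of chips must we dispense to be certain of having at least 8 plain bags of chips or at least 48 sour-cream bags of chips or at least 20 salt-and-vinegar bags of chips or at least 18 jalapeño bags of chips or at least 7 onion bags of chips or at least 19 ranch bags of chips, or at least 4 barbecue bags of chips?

The worst case stops just short of every target: 7 plain, all 45 sour-cream, 19 salt-and-vinegar, 17 jalapeño, 6 onion, 18 ranch, 3 barbecue — 7 + 45 + 19 + 17 + 6 + 18 + 3 = 115 bags of chips.
One more bag of chips must push some flavor to its target, so 115 + 1 = 116.

116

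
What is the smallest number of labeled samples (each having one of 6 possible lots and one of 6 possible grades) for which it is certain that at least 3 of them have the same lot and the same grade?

73

There are 6 × 6 = 36 (lot, grade) combinations acting as pigeonholes.
With 36 × 2 = 72 labeled samples we could place exactly 2 in each, with no (lot, grade) pair reaching 3.
One more forces some (lot, grade) pair to hold 3, so 72 + 1 = 73.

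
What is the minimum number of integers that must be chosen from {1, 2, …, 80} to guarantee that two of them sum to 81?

41

Partition {1, …, 80} into 40 pairs: {1,80}, {2,79}, …, {40,41}.
Choosing 40 integers — say the integers 1 through 40 — takes one from each pair and avoids the property.
Choosing 41 forces two into the same pair by pigeonhole, and those sum to 81. So 41.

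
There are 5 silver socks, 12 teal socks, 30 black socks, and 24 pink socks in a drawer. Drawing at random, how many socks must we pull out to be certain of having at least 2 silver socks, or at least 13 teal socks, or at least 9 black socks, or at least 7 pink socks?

28

The worst case stops just short of every target: 1 silver, 12 teal, 8 black, 6 pink — 1 + 12 + 8 + 6 = 27 socks.
One more sock must push some color to its target, so 27 + 1 = 28.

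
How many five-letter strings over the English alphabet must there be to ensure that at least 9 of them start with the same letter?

209

There are 26 possible first letters acting as pigeonholes.
With 26 × 8 = 208 five-letter strings over the English alphabet we could place exactly 8 in each, with no class reaching 9.
One more forces some class to hold 9, so 208 + 1 = 209.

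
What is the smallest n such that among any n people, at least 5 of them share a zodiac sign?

There are 12 zodiac signs acting as pigeonholes.
With 12 × 4 = 48 people we could place exactly 4 in each, with no class reaching 5.
One more forces some class to hold 5, so 48 + 1 = 49.

49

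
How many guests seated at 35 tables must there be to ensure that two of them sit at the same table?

36

There are 35 tables acting as pigeonholes.
With 35 guests we could place one in each, avoiding any repeat.
One more forces some class to hold 2, so 35 + 1 = 36.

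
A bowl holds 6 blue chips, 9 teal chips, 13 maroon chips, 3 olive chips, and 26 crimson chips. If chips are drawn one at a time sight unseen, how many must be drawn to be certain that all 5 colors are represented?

The hardest color to obtain is olive: we could draw every other chip first — 57 − 3 = 54 chips — without a single olive one.
The next draw must be olive, so 54 + 1 = 55.

55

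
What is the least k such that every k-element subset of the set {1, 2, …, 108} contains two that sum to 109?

55

Partition {1, …, 108} into 54 pairs: {1,108}, {2,107}, …, {54,55}.
Choosing 54 integers — say the integers 1 through 54 — takes one from each pair and avoids the property.
Choosing 55 forces two into the same pair by pigeonhole, and those sum to 109. So 55.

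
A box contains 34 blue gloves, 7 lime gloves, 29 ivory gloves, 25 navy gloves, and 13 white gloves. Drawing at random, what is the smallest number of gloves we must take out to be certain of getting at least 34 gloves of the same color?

108

In the worst case we take at most 33 of each color, but all 7 lime, all 29 ivory, all 25 navy, and all 13 white (fewer than 33), giving 33 + 7 + 29 + 25 + 13 = 107.
One more glove then forces some color to 34, so 107 + 1 = 108.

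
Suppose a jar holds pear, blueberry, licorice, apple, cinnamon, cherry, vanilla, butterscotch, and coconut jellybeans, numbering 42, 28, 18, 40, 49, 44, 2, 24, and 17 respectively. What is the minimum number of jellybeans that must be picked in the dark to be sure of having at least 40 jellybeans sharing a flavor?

246

In the worst case we take at most 39 of each flavor, but all 28 blueberry, all 18 licorice, all 2 vanilla, all 24 butterscotch, and all 17 coconut (fewer than 39), giving 39 + 28 + 18 + 39 + 39 + 39 + 2 + 24 + 17 = 245.
One more jellybean then forces some flavor to 40, so 245 + 1 = 246.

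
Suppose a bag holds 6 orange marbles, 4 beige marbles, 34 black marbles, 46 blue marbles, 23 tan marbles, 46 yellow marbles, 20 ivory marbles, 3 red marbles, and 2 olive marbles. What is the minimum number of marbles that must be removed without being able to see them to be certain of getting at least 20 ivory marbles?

The worst case draws every non-ivory marble first: 6 + 4 + 34 + 46 + 23 + 46 + 3 + 2 = 164.
The next 20 draws are then forced to be ivory, giving 164 + 20 = 184.

184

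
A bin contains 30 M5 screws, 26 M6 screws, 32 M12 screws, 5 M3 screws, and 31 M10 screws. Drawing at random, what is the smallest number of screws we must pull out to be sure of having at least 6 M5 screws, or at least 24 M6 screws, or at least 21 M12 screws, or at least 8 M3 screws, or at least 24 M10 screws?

77

Each of the 5 sizes has its own threshold; avoid all of them simultaneously.
The worst case stops just short of every target: 5 M5, 23 M6, 20 M12, all 5 M3, 23 M10 — 5 + 23 + 20 + 5 + 23 = 76 screws.
One more screw must push some size to its target, so 76 + 1 = 77.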